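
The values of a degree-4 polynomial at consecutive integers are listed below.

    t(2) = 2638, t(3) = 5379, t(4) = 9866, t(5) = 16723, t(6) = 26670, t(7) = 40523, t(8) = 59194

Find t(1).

2741  4487  6857  9947  13853  18671
1746  2370  3090  3906  4818
624  720  816  912
96  96  96
The fourth differences are constant at 96.
Work back: 624 − 96 = 528;  1746 − 528 = 1218;  2741 − 1218 = 1523;  2638 − 1523 = 1115

1115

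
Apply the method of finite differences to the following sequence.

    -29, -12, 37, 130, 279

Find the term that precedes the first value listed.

D1: 17  49  93  149
D2: 32  44  56
D3: 12  12
The third differences are constant at 12.
Work back: 32 − 12 = 20;  17 − 20 = -3;  -29 + 3 = -26

-26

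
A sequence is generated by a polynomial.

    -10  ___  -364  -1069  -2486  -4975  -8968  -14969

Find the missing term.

-83

Using the last 6 terms:
Δ: -705  -1417  -2489  -3993  -6001
Δ²: -712  -1072  -1504  -2008
Δ³: -360  -432  -504
Δ⁴: -72  -72
Constant fourth difference = -72.
Extend backward: -360 + 72 = -288;  -712 + 288 = -424;  -705 + 424 = -281;  -364 + 281 = -83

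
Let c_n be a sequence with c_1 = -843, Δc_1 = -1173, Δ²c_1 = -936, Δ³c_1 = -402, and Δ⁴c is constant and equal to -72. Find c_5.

-12831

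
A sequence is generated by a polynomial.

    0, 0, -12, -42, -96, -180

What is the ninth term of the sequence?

First differences: 0, -12, -30, -54, -84
Second differences: -12, -18, -24, -30
Third differences: -6, -6, -6
The third differences are constant (-6).
-30 − 6 = -36;  -84 − 36 = -120;  -180 − 120 = -300
-36 − 6 = -42;  -120 − 42 = -162;  -300 − 162 = -462
-42 − 6 = -48;  -162 − 48 = -210;  -462 − 210 = -672

-672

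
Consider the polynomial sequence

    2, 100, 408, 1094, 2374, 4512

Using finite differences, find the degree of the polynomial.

98, 308, 686, 1280, 2138
210, 378, 594, 858
168, 216, 264
48, 48
The fourth differences are constant, so the polynomial has degree 4.

4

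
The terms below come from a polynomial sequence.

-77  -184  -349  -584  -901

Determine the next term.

First differences: -107, -165, -235, -317
Second differences: -58, -70, -82
Third differences: -12, -12
Third differences constant at -12.
-82 − 12 = -94;  -317 − 94 = -411;  -901 − 411 = -1312

-1312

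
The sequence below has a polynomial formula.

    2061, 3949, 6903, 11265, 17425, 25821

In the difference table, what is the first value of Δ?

1888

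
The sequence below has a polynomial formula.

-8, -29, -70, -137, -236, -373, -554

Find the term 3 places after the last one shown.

-1421

Δ: -21, -41, -67, -99, -137, -181
Δ²: -20, -26, -32, -38, -44
Δ³: -6, -6, -6, -6
The third differences are constant (-6).
-44 − 6 = -50;  -181 − 50 = -231;  -554 − 231 = -785
-50 − 6 = -56;  -231 − 56 = -287;  -785 − 287 = -1072
-56 − 6 = -62;  -287 − 62 = -349;  -1072 − 349 = -1421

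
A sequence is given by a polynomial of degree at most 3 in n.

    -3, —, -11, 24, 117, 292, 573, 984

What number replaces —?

Using the last 6 terms:
First differences: 35  93  175  281  411
Second differences: 58  82  106  130
Third differences: 24  24  24
Constant third difference = 24.
Extend backward: 58 − 24 = 34;  35 − 34 = 1;  -11 − 1 = -12

-12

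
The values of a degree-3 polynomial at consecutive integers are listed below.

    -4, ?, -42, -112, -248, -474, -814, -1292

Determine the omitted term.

Using the last 6 terms:
D1: -70, -136, -226, -340, -478
D2: -66, -90, -114, -138
D3: -24, -24, -24
Constant third difference = -24.
Extend backward: -66 + 24 = -42;  -70 + 42 = -28;  -42 + 28 = -14

-14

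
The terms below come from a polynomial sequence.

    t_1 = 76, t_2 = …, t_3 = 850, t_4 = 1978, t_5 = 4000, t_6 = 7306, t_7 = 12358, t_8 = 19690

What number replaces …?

298

Using the last 6 terms:
First differences: 1128, 2022, 3306, 5052, 7332
Second differences: 894, 1284, 1746, 2280
Third differences: 390, 462, 534
Fourth differences: 72, 72
Constant fourth difference = 72.
Extend backward: 390 − 72 = 318;  894 − 318 = 576;  1128 − 576 = 552;  850 − 552 = 298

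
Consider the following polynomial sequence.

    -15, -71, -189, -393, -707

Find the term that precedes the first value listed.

-56  -118  -204  -314
-62  -86  -110
-24  -24
The third differences are constant at -24.
Work back: -62 + 24 = -38;  -56 + 38 = -18;  -15 + 18 = 3

3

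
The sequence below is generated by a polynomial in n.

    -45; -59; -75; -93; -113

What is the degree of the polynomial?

2

D1: -14, -16, -18, -20
D2: -2, -2, -2
The second differences are constant, so the polynomial has degree 2.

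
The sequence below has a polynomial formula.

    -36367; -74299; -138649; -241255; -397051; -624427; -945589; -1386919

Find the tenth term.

-2758651

D1: -37932  -64350  -102606  -155796  -227376  -321162  -441330
D2: -26418  -38256  -53190  -71580  -93786  -120168
D3: -11838  -14934  -18390  -22206  -26382
D4: -3096  -3456  -3816  -4176
D5: -360  -360  -360
Fifth differences constant at -360.
-4176 − 360 = -4536;  -26382 − 4536 = -30918;  -120168 − 30918 = -151086;  -441330 − 151086 = -592416;  -1386919 − 592416 = -1979335
-4536 − 360 = -4896;  -30918 − 4896 = -35814;  -151086 − 35814 = -186900;  -592416 − 186900 = -779316;  -1979335 − 779316 = -2758651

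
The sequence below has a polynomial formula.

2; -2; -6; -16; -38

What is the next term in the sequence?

Δ: -4, -4, -10, -22
Δ²: 0, -6, -12
Δ³: -6, -6
Third differences constant at -6.
-12 − 6 = -18;  -22 − 18 = -40;  -38 − 40 = -78

-78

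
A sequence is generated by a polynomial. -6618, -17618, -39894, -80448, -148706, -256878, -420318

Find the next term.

-657884

D1: -11000 , -22276 , -40554 , -68258 , -108172 , -163440
D2: -11276 , -18278 , -27704 , -39914 , -55268
D3: -7002 , -9426 , -12210 , -15354
D4: -2424 , -2784 , -3144
D5: -360 , -360
Constant fifth difference = -360, so extend:
-3144 − 360 = -3504;  -15354 − 3504 = -18858;  -55268 − 18858 = -74126;  -163440 − 74126 = -237566;  -420318 − 237566 = -657884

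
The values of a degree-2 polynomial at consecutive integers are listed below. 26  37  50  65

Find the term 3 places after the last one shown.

First differences: 11, 13, 15
Second differences: 2, 2
Second differences constant at 2.
15 + 2 = 17;  65 + 17 = 82
17 + 2 = 19;  82 + 19 = 101
19 + 2 = 21;  101 + 21 = 122

122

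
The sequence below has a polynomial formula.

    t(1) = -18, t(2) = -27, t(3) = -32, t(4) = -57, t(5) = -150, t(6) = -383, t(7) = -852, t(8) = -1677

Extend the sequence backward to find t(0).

First differences: -9  -5  -25  -93  -233  -469  -825
Second differences: 4  -20  -68  -140  -236  -356
Third differences: -24  -48  -72  -96  -120
Fourth differences: -24  -24  -24  -24
The fourth differences are constant at -24.
Work back: -24 + 24 = 0;  4 + 0 = 4;  -9 − 4 = -13;  -18 + 13 = -5

-5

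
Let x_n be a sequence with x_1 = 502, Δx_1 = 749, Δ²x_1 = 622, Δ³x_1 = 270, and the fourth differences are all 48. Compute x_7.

Build the table forward from the leading diagonal:
D4: 48, 48, 48, 48, 48, 48, 48
D3: 270, 318, 366, 414, 462, 510, 558
D2: 622, 892, 1210, 1576, 1990, 2452, 2962
D1: 749, 1371, 2263, 3473, 5049, 7039, 9491
x: 502, 1251, 2622, 4885, 8358, 13407, 20446

20446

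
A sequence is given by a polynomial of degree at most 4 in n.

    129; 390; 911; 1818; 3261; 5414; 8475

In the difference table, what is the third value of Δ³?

First differences: 261, 521, 907, 1443, 2153, 3061
Second differences: 260, 386, 536, 710, 908
Third differences: 126, 150, 174, 198
Fourth differences: 24, 24, 24

174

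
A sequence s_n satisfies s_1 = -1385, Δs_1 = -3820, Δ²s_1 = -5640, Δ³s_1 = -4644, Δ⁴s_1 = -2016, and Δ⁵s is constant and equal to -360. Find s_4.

Build the table forward from the leading diagonal:
D5: -360  -360  -360  -360
D4: -2016  -2376  -2736  -3096
D3: -4644  -6660  -9036  -11772
D2: -5640  -10284  -16944  -25980
D1: -3820  -9460  -19744  -36688
s: -1385  -5205  -14665  -34409

-34409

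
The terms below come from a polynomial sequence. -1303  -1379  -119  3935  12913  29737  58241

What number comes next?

103291

Δ: -76, 1260, 4054, 8978, 16824, 28504
Δ²: 1336, 2794, 4924, 7846, 11680
Δ³: 1458, 2130, 2922, 3834
Δ⁴: 672, 792, 912
Δ⁵: 120, 120
The fifth differences are constant (120).
912 + 120 = 1032;  3834 + 1032 = 4866;  11680 + 4866 = 16546;  28504 + 16546 = 45050;  58241 + 45050 = 103291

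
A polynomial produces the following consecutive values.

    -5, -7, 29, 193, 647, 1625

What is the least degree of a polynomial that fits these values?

4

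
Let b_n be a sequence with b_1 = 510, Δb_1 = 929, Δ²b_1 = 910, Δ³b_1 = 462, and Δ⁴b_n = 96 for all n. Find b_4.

Build the table forward from the leading diagonal:
Δ⁴: 96  96  96  96
Δ³: 462  558  654  750
Δ²: 910  1372  1930  2584
Δ: 929  1839  3211  5141
b: 510  1439  3278  6489

6489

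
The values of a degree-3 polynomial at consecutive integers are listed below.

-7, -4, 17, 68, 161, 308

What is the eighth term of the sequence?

812

First differences: 3, 21, 51, 93, 147
Second differences: 18, 30, 42, 54
Third differences: 12, 12, 12
Constant third difference = 12, so extend:
54 + 12 = 66;  147 + 66 = 213;  308 + 213 = 521
66 + 12 = 78;  213 + 78 = 291;  521 + 291 = 812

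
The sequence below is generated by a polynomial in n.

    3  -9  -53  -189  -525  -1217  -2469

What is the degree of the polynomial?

4

Δ: -12, -44, -136, -336, -692, -1252
Δ²: -32, -92, -200, -356, -560
Δ³: -60, -108, -156, -204
Δ⁴: -48, -48, -48
The fourth differences are constant, so the polynomial has degree 4.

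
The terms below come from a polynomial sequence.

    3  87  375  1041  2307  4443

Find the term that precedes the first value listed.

-3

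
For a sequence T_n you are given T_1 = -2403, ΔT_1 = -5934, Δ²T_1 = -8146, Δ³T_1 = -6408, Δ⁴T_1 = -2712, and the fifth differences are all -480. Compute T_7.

-331917

Build the table forward from the leading diagonal:
Fifth differences: -480  -480  -480  -480  -480  -480  -480
Fourth differences: -2712  -3192  -3672  -4152  -4632  -5112  -5592
Third differences: -6408  -9120  -12312  -15984  -20136  -24768  -29880
Second differences: -8146  -14554  -23674  -35986  -51970  -72106  -96874
First differences: -5934  -14080  -28634  -52308  -88294  -140264  -212370
T: -2403  -8337  -22417  -51051  -103359  -191653  -331917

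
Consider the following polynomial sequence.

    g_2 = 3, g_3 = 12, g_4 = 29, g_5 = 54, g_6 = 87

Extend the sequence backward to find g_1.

9  17  25  33
8  8  8
The second differences are constant at 8.
Work back: 9 − 8 = 1;  3 − 1 = 2

2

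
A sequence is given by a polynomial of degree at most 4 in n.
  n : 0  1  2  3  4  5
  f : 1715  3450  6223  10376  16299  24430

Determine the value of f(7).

49308

1735  2773  4153  5923  8131
1038  1380  1770  2208
342  390  438
48  48
Constant fourth difference = 48, so extend:
438 + 48 = 486;  2208 + 486 = 2694;  8131 + 2694 = 10825;  24430 + 10825 = 35255
486 + 48 = 534;  2694 + 534 = 3228;  10825 + 3228 = 14053;  35255 + 14053 = 49308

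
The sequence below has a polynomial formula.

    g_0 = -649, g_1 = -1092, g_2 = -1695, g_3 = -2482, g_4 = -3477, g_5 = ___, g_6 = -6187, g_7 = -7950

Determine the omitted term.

-4704

Using the first 5 terms:
Δ: -443, -603, -787, -995
Δ²: -160, -184, -208
Δ³: -24, -24
Constant third difference = -24.
Extend forward: -208 − 24 = -232;  -995 − 232 = -1227;  -3477 − 1227 = -4704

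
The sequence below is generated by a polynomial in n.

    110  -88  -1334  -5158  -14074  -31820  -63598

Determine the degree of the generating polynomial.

5

D1: -198, -1246, -3824, -8916, -17746, -31778
D2: -1048, -2578, -5092, -8830, -14032
D3: -1530, -2514, -3738, -5202
D4: -984, -1224, -1464
D5: -240, -240
The fifth differences are constant, so the polynomial has degree 5.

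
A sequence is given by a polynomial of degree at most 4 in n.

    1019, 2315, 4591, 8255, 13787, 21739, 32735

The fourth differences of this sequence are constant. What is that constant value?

D1: 1296, 2276, 3664, 5532, 7952, 10996
D2: 980, 1388, 1868, 2420, 3044
D3: 408, 480, 552, 624
D4: 72, 72, 72

72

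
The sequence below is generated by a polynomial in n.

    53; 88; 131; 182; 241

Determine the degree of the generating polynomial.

2

35, 43, 51, 59
8, 8, 8
The second differences are constant, so the polynomial has degree 2.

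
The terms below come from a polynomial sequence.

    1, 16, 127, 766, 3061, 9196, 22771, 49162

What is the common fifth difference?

Δ: 15, 111, 639, 2295, 6135, 13575, 26391
Δ²: 96, 528, 1656, 3840, 7440, 12816
Δ³: 432, 1128, 2184, 3600, 5376
Δ⁴: 696, 1056, 1416, 1776
Δ⁵: 360, 360, 360

360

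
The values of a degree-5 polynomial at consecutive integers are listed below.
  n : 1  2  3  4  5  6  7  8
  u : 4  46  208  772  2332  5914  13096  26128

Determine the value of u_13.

319948

D1: 42, 162, 564, 1560, 3582, 7182, 13032
D2: 120, 402, 996, 2022, 3600, 5850
D3: 282, 594, 1026, 1578, 2250
D4: 312, 432, 552, 672
D5: 120, 120, 120
Constant fifth difference = 120, so extend:
672 + 120 = 792;  2250 + 792 = 3042;  5850 + 3042 = 8892;  13032 + 8892 = 21924;  26128 + 21924 = 48052
792 + 120 = 912;  3042 + 912 = 3954;  8892 + 3954 = 12846;  21924 + 12846 = 34770;  48052 + 34770 = 82822
912 + 120 = 1032;  3954 + 1032 = 4986;  12846 + 4986 = 17832;  34770 + 17832 = 52602;  82822 + 52602 = 135424
1032 + 120 = 1152;  4986 + 1152 = 6138;  17832 + 6138 = 23970;  52602 + 23970 = 76572;  135424 + 76572 = 211996
1152 + 120 = 1272;  6138 + 1272 = 7410;  23970 + 7410 = 31380;  76572 + 31380 = 107952;  211996 + 107952 = 319948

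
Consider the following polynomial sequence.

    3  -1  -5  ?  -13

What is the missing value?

Using the first 3 terms:
First differences: -4, -4
Constant first difference = -4.
Extend forward: -5 − 4 = -9

-9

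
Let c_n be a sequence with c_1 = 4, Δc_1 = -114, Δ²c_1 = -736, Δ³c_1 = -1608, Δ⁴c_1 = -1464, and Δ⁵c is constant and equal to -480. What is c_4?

-4154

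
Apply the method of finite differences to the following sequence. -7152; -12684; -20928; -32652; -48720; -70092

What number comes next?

-97824

Δ: -5532, -8244, -11724, -16068, -21372
Δ²: -2712, -3480, -4344, -5304
Δ³: -768, -864, -960
Δ⁴: -96, -96
Fourth differences constant at -96.
-960 − 96 = -1056;  -5304 − 1056 = -6360;  -21372 − 6360 = -27732;  -70092 − 27732 = -97824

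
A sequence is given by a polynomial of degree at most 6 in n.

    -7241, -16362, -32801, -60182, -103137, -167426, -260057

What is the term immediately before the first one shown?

First differences: -9121  -16439  -27381  -42955  -64289  -92631
Second differences: -7318  -10942  -15574  -21334  -28342
Third differences: -3624  -4632  -5760  -7008
Fourth differences: -1008  -1128  -1248
Fifth differences: -120  -120
The fifth differences are constant at -120.
Work back: -1008 + 120 = -888;  -3624 + 888 = -2736;  -7318 + 2736 = -4582;  -9121 + 4582 = -4539;  -7241 + 4539 = -2702

-2702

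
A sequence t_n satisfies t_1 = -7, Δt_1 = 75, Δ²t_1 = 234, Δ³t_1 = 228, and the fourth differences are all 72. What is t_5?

2681

Build the table forward from the leading diagonal:
D4: 72  72  72  72  72
D3: 228  300  372  444  516
D2: 234  462  762  1134  1578
D1: 75  309  771  1533  2667
t: -7  68  377  1148  2681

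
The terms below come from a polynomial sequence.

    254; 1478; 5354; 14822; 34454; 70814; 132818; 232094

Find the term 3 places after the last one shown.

1224, 3876, 9468, 19632, 36360, 62004, 99276
2652, 5592, 10164, 16728, 25644, 37272
2940, 4572, 6564, 8916, 11628
1632, 1992, 2352, 2712
360, 360, 360
The fifth differences are constant (360).
2712 + 360 = 3072;  11628 + 3072 = 14700;  37272 + 14700 = 51972;  99276 + 51972 = 151248;  232094 + 151248 = 383342
3072 + 360 = 3432;  14700 + 3432 = 18132;  51972 + 18132 = 70104;  151248 + 70104 = 221352;  383342 + 221352 = 604694
3432 + 360 = 3792;  18132 + 3792 = 21924;  70104 + 21924 = 92028;  221352 + 92028 = 313380;  604694 + 313380 = 918074

918074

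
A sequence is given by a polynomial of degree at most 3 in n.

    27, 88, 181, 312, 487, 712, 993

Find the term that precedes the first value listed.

-8

61, 93, 131, 175, 225, 281
32, 38, 44, 50, 56
6, 6, 6, 6
The third differences are constant at 6.
Work back: 32 − 6 = 26;  61 − 26 = 35;  27 − 35 = -8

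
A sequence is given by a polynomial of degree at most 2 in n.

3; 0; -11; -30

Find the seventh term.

-135

Δ: -3 , -11 , -19
Δ²: -8 , -8
Constant second difference = -8, so extend:
-19 − 8 = -27;  -30 − 27 = -57
-27 − 8 = -35;  -57 − 35 = -92
-35 − 8 = -43;  -92 − 43 = -135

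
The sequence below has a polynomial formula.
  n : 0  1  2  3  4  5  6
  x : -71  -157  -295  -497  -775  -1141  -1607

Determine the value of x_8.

D1: -86, -138, -202, -278, -366, -466
D2: -52, -64, -76, -88, -100
D3: -12, -12, -12, -12
The third differences are constant (-12).
-100 − 12 = -112;  -466 − 112 = -578;  -1607 − 578 = -2185
-112 − 12 = -124;  -578 − 124 = -702;  -2185 − 702 = -2887

-2887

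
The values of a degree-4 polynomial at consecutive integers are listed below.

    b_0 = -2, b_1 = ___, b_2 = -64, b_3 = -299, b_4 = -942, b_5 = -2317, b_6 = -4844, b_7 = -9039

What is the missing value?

Using the last 6 terms:
First differences: -235  -643  -1375  -2527  -4195
Second differences: -408  -732  -1152  -1668
Third differences: -324  -420  -516
Fourth differences: -96  -96
Constant fourth difference = -96.
Extend backward: -324 + 96 = -228;  -408 + 228 = -180;  -235 + 180 = -55;  -64 + 55 = -9

-9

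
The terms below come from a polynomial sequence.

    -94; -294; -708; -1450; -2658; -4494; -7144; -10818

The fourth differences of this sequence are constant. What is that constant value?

D1: -200, -414, -742, -1208, -1836, -2650, -3674
D2: -214, -328, -466, -628, -814, -1024
D3: -114, -138, -162, -186, -210
D4: -24, -24, -24, -24

-24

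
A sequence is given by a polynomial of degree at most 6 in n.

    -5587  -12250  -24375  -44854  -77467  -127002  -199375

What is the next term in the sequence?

-301750

First differences: -6663 , -12125 , -20479 , -32613 , -49535 , -72373
Second differences: -5462 , -8354 , -12134 , -16922 , -22838
Third differences: -2892 , -3780 , -4788 , -5916
Fourth differences: -888 , -1008 , -1128
Fifth differences: -120 , -120
Constant fifth difference = -120, so extend:
-1128 − 120 = -1248;  -5916 − 1248 = -7164;  -22838 − 7164 = -30002;  -72373 − 30002 = -102375;  -199375 − 102375 = -301750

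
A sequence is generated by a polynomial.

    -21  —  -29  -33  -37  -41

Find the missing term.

-25

Using the last 4 terms:
Δ: -4, -4, -4
Constant first difference = -4.
Extend backward: -29 + 4 = -25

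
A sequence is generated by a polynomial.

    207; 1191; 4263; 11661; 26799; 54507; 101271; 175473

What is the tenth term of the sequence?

984, 3072, 7398, 15138, 27708, 46764, 74202
2088, 4326, 7740, 12570, 19056, 27438
2238, 3414, 4830, 6486, 8382
1176, 1416, 1656, 1896
240, 240, 240
Fifth differences constant at 240.
1896 + 240 = 2136;  8382 + 2136 = 10518;  27438 + 10518 = 37956;  74202 + 37956 = 112158;  175473 + 112158 = 287631
2136 + 240 = 2376;  10518 + 2376 = 12894;  37956 + 12894 = 50850;  112158 + 50850 = 163008;  287631 + 163008 = 450639

450639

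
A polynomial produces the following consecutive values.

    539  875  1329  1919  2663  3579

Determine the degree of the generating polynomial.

3

D1: 336, 454, 590, 744, 916
D2: 118, 136, 154, 172
D3: 18, 18, 18
The third differences are constant, so the polynomial has degree 3.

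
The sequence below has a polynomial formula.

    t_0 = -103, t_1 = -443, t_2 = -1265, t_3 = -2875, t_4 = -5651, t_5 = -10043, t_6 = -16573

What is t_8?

Δ: -340, -822, -1610, -2776, -4392, -6530
Δ²: -482, -788, -1166, -1616, -2138
Δ³: -306, -378, -450, -522
Δ⁴: -72, -72, -72
Constant fourth difference = -72, so extend:
-522 − 72 = -594;  -2138 − 594 = -2732;  -6530 − 2732 = -9262;  -16573 − 9262 = -25835
-594 − 72 = -666;  -2732 − 666 = -3398;  -9262 − 3398 = -12660;  -25835 − 12660 = -38495

-38495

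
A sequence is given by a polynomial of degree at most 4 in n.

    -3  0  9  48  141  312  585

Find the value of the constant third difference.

First differences: 3, 9, 39, 93, 171, 273
Second differences: 6, 30, 54, 78, 102
Third differences: 24, 24, 24, 24

24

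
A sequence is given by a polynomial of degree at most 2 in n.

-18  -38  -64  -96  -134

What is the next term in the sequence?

-178

First differences: -20, -26, -32, -38
Second differences: -6, -6, -6
Constant second difference = -6, so extend:
-38 − 6 = -44;  -134 − 44 = -178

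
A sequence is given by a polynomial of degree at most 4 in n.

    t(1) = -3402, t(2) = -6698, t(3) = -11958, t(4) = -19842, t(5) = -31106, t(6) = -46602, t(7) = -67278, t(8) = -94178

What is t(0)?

-1506

Δ: -3296  -5260  -7884  -11264  -15496  -20676  -26900
Δ²: -1964  -2624  -3380  -4232  -5180  -6224
Δ³: -660  -756  -852  -948  -1044
Δ⁴: -96  -96  -96  -96
The fourth differences are constant at -96.
Work back: -660 + 96 = -564;  -1964 + 564 = -1400;  -3296 + 1400 = -1896;  -3402 + 1896 = -1506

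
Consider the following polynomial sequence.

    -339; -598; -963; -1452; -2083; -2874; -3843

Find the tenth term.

First differences: -259  -365  -489  -631  -791  -969
Second differences: -106  -124  -142  -160  -178
Third differences: -18  -18  -18  -18
The third differences are constant (-18).
-178 − 18 = -196;  -969 − 196 = -1165;  -3843 − 1165 = -5008
-196 − 18 = -214;  -1165 − 214 = -1379;  -5008 − 1379 = -6387
-214 − 18 = -232;  -1379 − 232 = -1611;  -6387 − 1611 = -7998

-7998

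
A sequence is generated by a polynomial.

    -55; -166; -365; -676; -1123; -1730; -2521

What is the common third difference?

-24

Δ: -111, -199, -311, -447, -607, -791
Δ²: -88, -112, -136, -160, -184
Δ³: -24, -24, -24, -24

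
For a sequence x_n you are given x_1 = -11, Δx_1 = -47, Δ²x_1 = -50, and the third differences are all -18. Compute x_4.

Build the table forward from the leading diagonal:
D3: -18, -18, -18, -18
D2: -50, -68, -86, -104
D1: -47, -97, -165, -251
x: -11, -58, -155, -320

-320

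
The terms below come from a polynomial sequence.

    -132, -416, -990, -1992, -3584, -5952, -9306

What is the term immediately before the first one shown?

-24

-284, -574, -1002, -1592, -2368, -3354
-290, -428, -590, -776, -986
-138, -162, -186, -210
-24, -24, -24
The fourth differences are constant at -24.
Work back: -138 + 24 = -114;  -290 + 114 = -176;  -284 + 176 = -108;  -132 + 108 = -24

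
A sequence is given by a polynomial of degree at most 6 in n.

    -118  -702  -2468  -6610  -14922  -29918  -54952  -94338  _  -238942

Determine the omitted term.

-153470

Using the first 8 terms:
D1: -584  -1766  -4142  -8312  -14996  -25034  -39386
D2: -1182  -2376  -4170  -6684  -10038  -14352
D3: -1194  -1794  -2514  -3354  -4314
D4: -600  -720  -840  -960
D5: -120  -120  -120
Constant fifth difference = -120.
Extend forward: -960 − 120 = -1080;  -4314 − 1080 = -5394;  -14352 − 5394 = -19746;  -39386 − 19746 = -59132;  -94338 − 59132 = -153470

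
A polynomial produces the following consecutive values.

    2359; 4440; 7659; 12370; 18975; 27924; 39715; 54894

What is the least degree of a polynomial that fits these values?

D1: 2081, 3219, 4711, 6605, 8949, 11791, 15179
D2: 1138, 1492, 1894, 2344, 2842, 3388
D3: 354, 402, 450, 498, 546
D4: 48, 48, 48, 48
The fourth differences are constant, so the polynomial has degree 4.

4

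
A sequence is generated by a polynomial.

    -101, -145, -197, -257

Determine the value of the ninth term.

-677

D1: -44, -52, -60
D2: -8, -8
Constant second difference = -8, so extend:
-60 − 8 = -68;  -257 − 68 = -325
-68 − 8 = -76;  -325 − 76 = -401
-76 − 8 = -84;  -401 − 84 = -485
-84 − 8 = -92;  -485 − 92 = -577
-92 − 8 = -100;  -577 − 100 = -677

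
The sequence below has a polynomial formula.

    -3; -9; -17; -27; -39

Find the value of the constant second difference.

Δ: -6, -8, -10, -12
Δ²: -2, -2, -2

-2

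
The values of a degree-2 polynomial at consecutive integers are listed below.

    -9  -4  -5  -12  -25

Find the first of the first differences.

5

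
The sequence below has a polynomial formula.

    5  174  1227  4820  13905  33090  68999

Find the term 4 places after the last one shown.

603075

First differences: 169, 1053, 3593, 9085, 19185, 35909
Second differences: 884, 2540, 5492, 10100, 16724
Third differences: 1656, 2952, 4608, 6624
Fourth differences: 1296, 1656, 2016
Fifth differences: 360, 360
The fifth differences are constant (360).
2016 + 360 = 2376;  6624 + 2376 = 9000;  16724 + 9000 = 25724;  35909 + 25724 = 61633;  68999 + 61633 = 130632
2376 + 360 = 2736;  9000 + 2736 = 11736;  25724 + 11736 = 37460;  61633 + 37460 = 99093;  130632 + 99093 = 229725
2736 + 360 = 3096;  11736 + 3096 = 14832;  37460 + 14832 = 52292;  99093 + 52292 = 151385;  229725 + 151385 = 381110
3096 + 360 = 3456;  14832 + 3456 = 18288;  52292 + 18288 = 70580;  151385 + 70580 = 221965;  381110 + 221965 = 603075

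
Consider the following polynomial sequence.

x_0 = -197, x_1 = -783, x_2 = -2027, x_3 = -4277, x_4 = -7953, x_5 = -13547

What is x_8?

D1: -586, -1244, -2250, -3676, -5594
D2: -658, -1006, -1426, -1918
D3: -348, -420, -492
D4: -72, -72
The fourth differences are constant (-72).
-492 − 72 = -564;  -1918 − 564 = -2482;  -5594 − 2482 = -8076;  -13547 − 8076 = -21623
-564 − 72 = -636;  -2482 − 636 = -3118;  -8076 − 3118 = -11194;  -21623 − 11194 = -32817
-636 − 72 = -708;  -3118 − 708 = -3826;  -11194 − 3826 = -15020;  -32817 − 15020 = -47837

-47837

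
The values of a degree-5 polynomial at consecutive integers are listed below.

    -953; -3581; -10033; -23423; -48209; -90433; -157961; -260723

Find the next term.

-410953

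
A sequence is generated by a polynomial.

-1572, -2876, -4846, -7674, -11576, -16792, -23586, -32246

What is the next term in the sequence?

D1: -1304  -1970  -2828  -3902  -5216  -6794  -8660
D2: -666  -858  -1074  -1314  -1578  -1866
D3: -192  -216  -240  -264  -288
D4: -24  -24  -24  -24
Fourth differences constant at -24.
-288 − 24 = -312;  -1866 − 312 = -2178;  -8660 − 2178 = -10838;  -32246 − 10838 = -43084

-43084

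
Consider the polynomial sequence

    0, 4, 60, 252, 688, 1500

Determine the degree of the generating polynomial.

4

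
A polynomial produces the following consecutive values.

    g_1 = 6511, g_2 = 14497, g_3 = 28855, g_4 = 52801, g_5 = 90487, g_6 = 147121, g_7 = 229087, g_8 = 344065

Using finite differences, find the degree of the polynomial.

5

Δ: 7986, 14358, 23946, 37686, 56634, 81966, 114978
Δ²: 6372, 9588, 13740, 18948, 25332, 33012
Δ³: 3216, 4152, 5208, 6384, 7680
Δ⁴: 936, 1056, 1176, 1296
Δ⁵: 120, 120, 120
The fifth differences are constant, so the polynomial has degree 5.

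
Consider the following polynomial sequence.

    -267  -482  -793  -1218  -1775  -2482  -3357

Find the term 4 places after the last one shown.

-8897

-215  -311  -425  -557  -707  -875
-96  -114  -132  -150  -168
-18  -18  -18  -18
Third differences constant at -18.
-168 − 18 = -186;  -875 − 186 = -1061;  -3357 − 1061 = -4418
-186 − 18 = -204;  -1061 − 204 = -1265;  -4418 − 1265 = -5683
-204 − 18 = -222;  -1265 − 222 = -1487;  -5683 − 1487 = -7170
-222 − 18 = -240;  -1487 − 240 = -1727;  -7170 − 1727 = -8897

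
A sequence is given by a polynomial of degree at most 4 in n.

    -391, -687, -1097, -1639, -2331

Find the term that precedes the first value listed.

-296, -410, -542, -692
-114, -132, -150
-18, -18
The third differences are constant at -18.
Work back: -114 + 18 = -96;  -296 + 96 = -200;  -391 + 200 = -191

-191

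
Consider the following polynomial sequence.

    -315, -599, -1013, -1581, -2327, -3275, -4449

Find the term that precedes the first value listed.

-284, -414, -568, -746, -948, -1174
-130, -154, -178, -202, -226
-24, -24, -24, -24
The third differences are constant at -24.
Work back: -130 + 24 = -106;  -284 + 106 = -178;  -315 + 178 = -137

-137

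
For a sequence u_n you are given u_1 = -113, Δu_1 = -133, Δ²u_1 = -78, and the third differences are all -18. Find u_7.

-2441

Build the table forward from the leading diagonal:
Third differences: -18, -18, -18, -18, -18, -18, -18
Second differences: -78, -96, -114, -132, -150, -168, -186
First differences: -133, -211, -307, -421, -553, -703, -871
u: -113, -246, -457, -764, -1185, -1738, -2441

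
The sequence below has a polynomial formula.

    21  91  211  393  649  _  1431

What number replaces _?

991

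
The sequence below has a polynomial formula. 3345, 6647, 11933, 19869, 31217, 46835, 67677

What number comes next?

Δ: 3302  5286  7936  11348  15618  20842
Δ²: 1984  2650  3412  4270  5224
Δ³: 666  762  858  954
Δ⁴: 96  96  96
Fourth differences constant at 96.
954 + 96 = 1050;  5224 + 1050 = 6274;  20842 + 6274 = 27116;  67677 + 27116 = 94793

94793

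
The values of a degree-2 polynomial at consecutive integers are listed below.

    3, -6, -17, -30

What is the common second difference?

-2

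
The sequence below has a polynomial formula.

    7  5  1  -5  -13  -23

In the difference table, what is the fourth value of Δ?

D1: -2, -4, -6, -8, -10
D2: -2, -2, -2, -2

-8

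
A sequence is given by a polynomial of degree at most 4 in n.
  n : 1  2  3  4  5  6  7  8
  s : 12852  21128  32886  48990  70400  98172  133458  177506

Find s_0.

D1: 8276  11758  16104  21410  27772  35286  44048
D2: 3482  4346  5306  6362  7514  8762
D3: 864  960  1056  1152  1248
D4: 96  96  96  96
The fourth differences are constant at 96.
Work back: 864 − 96 = 768;  3482 − 768 = 2714;  8276 − 2714 = 5562;  12852 − 5562 = 7290

7290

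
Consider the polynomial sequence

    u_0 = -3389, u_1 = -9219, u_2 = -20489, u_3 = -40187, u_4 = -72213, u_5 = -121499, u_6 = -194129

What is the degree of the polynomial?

First differences: -5830, -11270, -19698, -32026, -49286, -72630
Second differences: -5440, -8428, -12328, -17260, -23344
Third differences: -2988, -3900, -4932, -6084
Fourth differences: -912, -1032, -1152
Fifth differences: -120, -120
The fifth differences are constant, so the polynomial has degree 5.

5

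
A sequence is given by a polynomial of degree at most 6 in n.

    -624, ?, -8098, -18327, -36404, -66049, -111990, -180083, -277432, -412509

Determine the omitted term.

-2885

Using the last 8 terms:
D1: -10229  -18077  -29645  -45941  -68093  -97349  -135077
D2: -7848  -11568  -16296  -22152  -29256  -37728
D3: -3720  -4728  -5856  -7104  -8472
D4: -1008  -1128  -1248  -1368
D5: -120  -120  -120
Constant fifth difference = -120.
Extend backward: -1008 + 120 = -888;  -3720 + 888 = -2832;  -7848 + 2832 = -5016;  -10229 + 5016 = -5213;  -8098 + 5213 = -2885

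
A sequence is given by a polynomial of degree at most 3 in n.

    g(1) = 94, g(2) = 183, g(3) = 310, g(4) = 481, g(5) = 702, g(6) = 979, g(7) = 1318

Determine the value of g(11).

3414

Δ: 89 , 127 , 171 , 221 , 277 , 339
Δ²: 38 , 44 , 50 , 56 , 62
Δ³: 6 , 6 , 6 , 6
Constant third difference = 6, so extend:
62 + 6 = 68;  339 + 68 = 407;  1318 + 407 = 1725
68 + 6 = 74;  407 + 74 = 481;  1725 + 481 = 2206
74 + 6 = 80;  481 + 80 = 561;  2206 + 561 = 2767
80 + 6 = 86;  561 + 86 = 647;  2767 + 647 = 3414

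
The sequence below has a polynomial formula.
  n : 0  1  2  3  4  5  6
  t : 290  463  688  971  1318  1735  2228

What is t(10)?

5080

Δ: 173  225  283  347  417  493
Δ²: 52  58  64  70  76
Δ³: 6  6  6  6
The third differences are constant (6).
76 + 6 = 82;  493 + 82 = 575;  2228 + 575 = 2803
82 + 6 = 88;  575 + 88 = 663;  2803 + 663 = 3466
88 + 6 = 94;  663 + 94 = 757;  3466 + 757 = 4223
94 + 6 = 100;  757 + 100 = 857;  4223 + 857 = 5080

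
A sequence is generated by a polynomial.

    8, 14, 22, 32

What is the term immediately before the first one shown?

First differences: 6  8  10
Second differences: 2  2
The second differences are constant at 2.
Work back: 6 − 2 = 4;  8 − 4 = 4

4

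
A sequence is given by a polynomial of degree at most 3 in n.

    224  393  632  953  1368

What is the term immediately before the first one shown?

113

Δ: 169  239  321  415
Δ²: 70  82  94
Δ³: 12  12
The third differences are constant at 12.
Work back: 70 − 12 = 58;  169 − 58 = 111;  224 − 111 = 113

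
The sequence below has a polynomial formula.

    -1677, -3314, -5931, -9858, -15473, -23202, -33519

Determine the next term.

Δ: -1637  -2617  -3927  -5615  -7729  -10317
Δ²: -980  -1310  -1688  -2114  -2588
Δ³: -330  -378  -426  -474
Δ⁴: -48  -48  -48
The fourth differences are constant (-48).
-474 − 48 = -522;  -2588 − 522 = -3110;  -10317 − 3110 = -13427;  -33519 − 13427 = -46946

-46946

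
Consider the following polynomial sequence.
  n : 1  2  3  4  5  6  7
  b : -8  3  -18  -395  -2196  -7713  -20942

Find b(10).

-182501

D1: 11  -21  -377  -1801  -5517  -13229
D2: -32  -356  -1424  -3716  -7712
D3: -324  -1068  -2292  -3996
D4: -744  -1224  -1704
D5: -480  -480
Constant fifth difference = -480, so extend:
-1704 − 480 = -2184;  -3996 − 2184 = -6180;  -7712 − 6180 = -13892;  -13229 − 13892 = -27121;  -20942 − 27121 = -48063
-2184 − 480 = -2664;  -6180 − 2664 = -8844;  -13892 − 8844 = -22736;  -27121 − 22736 = -49857;  -48063 − 49857 = -97920
-2664 − 480 = -3144;  -8844 − 3144 = -11988;  -22736 − 11988 = -34724;  -49857 − 34724 = -84581;  -97920 − 84581 = -182501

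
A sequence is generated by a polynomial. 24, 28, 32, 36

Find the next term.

40

First differences: 4  4  4
The first differences are constant (4).
36 + 4 = 40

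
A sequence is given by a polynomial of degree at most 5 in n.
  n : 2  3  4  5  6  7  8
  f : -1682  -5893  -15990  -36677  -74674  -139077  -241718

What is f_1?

-309

D1: -4211, -10097, -20687, -37997, -64403, -102641
D2: -5886, -10590, -17310, -26406, -38238
D3: -4704, -6720, -9096, -11832
D4: -2016, -2376, -2736
D5: -360, -360
The fifth differences are constant at -360.
Work back: -2016 + 360 = -1656;  -4704 + 1656 = -3048;  -5886 + 3048 = -2838;  -4211 + 2838 = -1373;  -1682 + 1373 = -309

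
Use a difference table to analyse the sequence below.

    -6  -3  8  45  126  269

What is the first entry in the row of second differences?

Δ: 3, 11, 37, 81, 143
Δ²: 8, 26, 44, 62
Δ³: 18, 18, 18

8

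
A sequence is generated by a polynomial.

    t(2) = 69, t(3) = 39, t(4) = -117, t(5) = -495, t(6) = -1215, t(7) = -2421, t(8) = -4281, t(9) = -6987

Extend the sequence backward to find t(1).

45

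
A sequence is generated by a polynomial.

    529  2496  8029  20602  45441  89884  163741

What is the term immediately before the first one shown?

1967, 5533, 12573, 24839, 44443, 73857
3566, 7040, 12266, 19604, 29414
3474, 5226, 7338, 9810
1752, 2112, 2472
360, 360
The fifth differences are constant at 360.
Work back: 1752 − 360 = 1392;  3474 − 1392 = 2082;  3566 − 2082 = 1484;  1967 − 1484 = 483;  529 − 483 = 46

46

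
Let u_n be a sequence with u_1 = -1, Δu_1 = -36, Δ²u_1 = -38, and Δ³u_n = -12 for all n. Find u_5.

Build the table forward from the leading diagonal:
D3: -12  -12  -12  -12  -12
D2: -38  -50  -62  -74  -86
D1: -36  -74  -124  -186  -260
u: -1  -37  -111  -235  -421

-421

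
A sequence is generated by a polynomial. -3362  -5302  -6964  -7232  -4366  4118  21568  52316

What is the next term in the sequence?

First differences: -1940, -1662, -268, 2866, 8484, 17450, 30748
Second differences: 278, 1394, 3134, 5618, 8966, 13298
Third differences: 1116, 1740, 2484, 3348, 4332
Fourth differences: 624, 744, 864, 984
Fifth differences: 120, 120, 120
The fifth differences are constant (120).
984 + 120 = 1104;  4332 + 1104 = 5436;  13298 + 5436 = 18734;  30748 + 18734 = 49482;  52316 + 49482 = 101798

101798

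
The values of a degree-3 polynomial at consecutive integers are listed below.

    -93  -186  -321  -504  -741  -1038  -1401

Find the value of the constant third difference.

Δ: -93, -135, -183, -237, -297, -363
Δ²: -42, -48, -54, -60, -66
Δ³: -6, -6, -6, -6

-6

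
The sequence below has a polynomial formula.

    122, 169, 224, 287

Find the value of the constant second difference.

First differences: 47, 55, 63
Second differences: 8, 8

8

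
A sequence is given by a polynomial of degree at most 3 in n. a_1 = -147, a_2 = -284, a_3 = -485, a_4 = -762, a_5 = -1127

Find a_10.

-4692

-137 , -201 , -277 , -365
-64 , -76 , -88
-12 , -12
The third differences are constant (-12).
-88 − 12 = -100;  -365 − 100 = -465;  -1127 − 465 = -1592
-100 − 12 = -112;  -465 − 112 = -577;  -1592 − 577 = -2169
-112 − 12 = -124;  -577 − 124 = -701;  -2169 − 701 = -2870
-124 − 12 = -136;  -701 − 136 = -837;  -2870 − 837 = -3707
-136 − 12 = -148;  -837 − 148 = -985;  -3707 − 985 = -4692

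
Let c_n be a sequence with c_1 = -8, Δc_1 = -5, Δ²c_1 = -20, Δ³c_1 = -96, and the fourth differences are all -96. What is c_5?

Build the table forward from the leading diagonal:
Δ⁴: -96  -96  -96  -96  -96
Δ³: -96  -192  -288  -384  -480
Δ²: -20  -116  -308  -596  -980
Δ: -5  -25  -141  -449  -1045
c: -8  -13  -38  -179  -628

-628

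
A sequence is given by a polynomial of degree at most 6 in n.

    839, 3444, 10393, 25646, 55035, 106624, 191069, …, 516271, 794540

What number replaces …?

321978

Using the first 7 terms:
First differences: 2605  6949  15253  29389  51589  84445
Second differences: 4344  8304  14136  22200  32856
Third differences: 3960  5832  8064  10656
Fourth differences: 1872  2232  2592
Fifth differences: 360  360
Constant fifth difference = 360.
Extend forward: 2592 + 360 = 2952;  10656 + 2952 = 13608;  32856 + 13608 = 46464;  84445 + 46464 = 130909;  191069 + 130909 = 321978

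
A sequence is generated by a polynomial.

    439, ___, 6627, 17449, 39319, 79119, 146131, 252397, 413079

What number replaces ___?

Using the last 7 terms:
10822, 21870, 39800, 67012, 106266, 160682
11048, 17930, 27212, 39254, 54416
6882, 9282, 12042, 15162
2400, 2760, 3120
360, 360
Constant fifth difference = 360.
Extend backward: 2400 − 360 = 2040;  6882 − 2040 = 4842;  11048 − 4842 = 6206;  10822 − 6206 = 4616;  6627 − 4616 = 2011

2011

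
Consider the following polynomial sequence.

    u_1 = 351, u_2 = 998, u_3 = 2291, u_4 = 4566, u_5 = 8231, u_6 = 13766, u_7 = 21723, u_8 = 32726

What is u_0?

Δ: 647, 1293, 2275, 3665, 5535, 7957, 11003
Δ²: 646, 982, 1390, 1870, 2422, 3046
Δ³: 336, 408, 480, 552, 624
Δ⁴: 72, 72, 72, 72
The fourth differences are constant at 72.
Work back: 336 − 72 = 264;  646 − 264 = 382;  647 − 382 = 265;  351 − 265 = 86

86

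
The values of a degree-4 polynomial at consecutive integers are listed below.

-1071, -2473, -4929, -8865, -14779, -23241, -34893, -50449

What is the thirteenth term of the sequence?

-1402 , -2456 , -3936 , -5914 , -8462 , -11652 , -15556
-1054 , -1480 , -1978 , -2548 , -3190 , -3904
-426 , -498 , -570 , -642 , -714
-72 , -72 , -72 , -72
The fourth differences are constant (-72).
-714 − 72 = -786;  -3904 − 786 = -4690;  -15556 − 4690 = -20246;  -50449 − 20246 = -70695
-786 − 72 = -858;  -4690 − 858 = -5548;  -20246 − 5548 = -25794;  -70695 − 25794 = -96489
-858 − 72 = -930;  -5548 − 930 = -6478;  -25794 − 6478 = -32272;  -96489 − 32272 = -128761
-930 − 72 = -1002;  -6478 − 1002 = -7480;  -32272 − 7480 = -39752;  -128761 − 39752 = -168513
-1002 − 72 = -1074;  -7480 − 1074 = -8554;  -39752 − 8554 = -48306;  -168513 − 48306 = -216819

-216819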